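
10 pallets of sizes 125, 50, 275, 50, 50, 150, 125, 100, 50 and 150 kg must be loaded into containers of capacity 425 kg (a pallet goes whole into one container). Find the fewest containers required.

Total = 275 + 150 + 150 + 125 + 125 + 100 + 50 + 50 + 50 + 50 = 1125 kg.
Lower bound: ⌈1125/425⌉ = 3 containers.
A packing using 3 containers:
  container 1: 275 + 150 = 425
  container 2: 150 + 125 + 125 = 400
  container 3: 100 + 50 + 50 + 50 + 50 = 300
This matches the lower bound, so 3 is optimal.

3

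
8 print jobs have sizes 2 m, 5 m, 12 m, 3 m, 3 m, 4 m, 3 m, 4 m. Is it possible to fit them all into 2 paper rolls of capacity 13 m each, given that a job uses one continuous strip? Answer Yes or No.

No

Total = 36 m; ⌈36/13⌉ = 3.
At least 3 paper rolls are required, but only 2 are allowed.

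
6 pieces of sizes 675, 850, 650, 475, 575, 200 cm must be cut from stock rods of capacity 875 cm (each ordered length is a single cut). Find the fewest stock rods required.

5

Total = 850 + 675 + 650 + 575 + 475 + 200 = 3425 cm.
Lower bound: ⌈3425/875⌉ = 4 stock rods.
Also, 5 pieces each exceed 875/2 cm, and no two of those can share a stock rod, so at least 5 stock rods are needed.
A packing using 5 stock rods:
  stock rod 1: 850 = 850
  stock rod 2: 675 + 200 = 875
  stock rod 3: 650 = 650
  stock rod 4: 575 = 575
  stock rod 5: 475 = 475
This matches the lower bound, so 5 is optimal.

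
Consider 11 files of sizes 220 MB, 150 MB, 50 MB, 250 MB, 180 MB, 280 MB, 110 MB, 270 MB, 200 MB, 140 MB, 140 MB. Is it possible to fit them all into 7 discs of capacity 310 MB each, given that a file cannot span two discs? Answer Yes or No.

No

Total = 1990 MB; ⌈1990/310⌉ = 7.
The bound of 7 does not rule out 7, but exhaustive search shows no assignment into 7 discs of capacity 310 MB exists — the minimum is 8.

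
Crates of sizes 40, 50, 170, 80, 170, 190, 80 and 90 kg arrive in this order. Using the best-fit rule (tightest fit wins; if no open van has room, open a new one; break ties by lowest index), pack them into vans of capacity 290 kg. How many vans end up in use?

  40 → van 1 (new)  [load 40/290]
  50 → van 1  [load 90/290]
  170 → van 1  [load 260/290]
  80 → van 2 (new)  [load 80/290]
  170 → van 2  [load 250/290]
  190 → van 3 (new)  [load 190/290]
  80 → van 3  [load 270/290]
  90 → van 4 (new)  [load 90/290]
4 vans opened.

4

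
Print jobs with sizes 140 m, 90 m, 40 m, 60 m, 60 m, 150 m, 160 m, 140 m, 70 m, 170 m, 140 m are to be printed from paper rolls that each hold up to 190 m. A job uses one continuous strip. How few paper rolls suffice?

Total = 170 + 160 + 150 + 140 + 140 + 140 + 90 + 70 + 60 + 60 + 40 = 1220 m.
Lower bound: ⌈1220/190⌉ = 7 paper rolls.
A packing using 8 paper rolls:
  roll 1: 170 = 170
  roll 2: 160 = 160
  roll 3: 150 + 40 = 190
  roll 4: 140 = 140
  roll 5: 140 = 140
  roll 6: 140 = 140
  roll 7: 90 + 70 = 160
  roll 8: 60 + 60 = 120
No arrangement into 7 paper rolls stays within capacity, so 8 is optimal.

8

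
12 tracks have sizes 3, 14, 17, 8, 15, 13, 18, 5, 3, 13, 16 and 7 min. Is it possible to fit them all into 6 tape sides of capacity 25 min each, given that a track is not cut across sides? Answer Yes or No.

No

Total = 132 min; ⌈132/25⌉ = 6.
7 tracks each exceed half the capacity and cannot share a side, forcing at least 7 tape sides.
At least 7 tape sides are required, but only 6 are allowed.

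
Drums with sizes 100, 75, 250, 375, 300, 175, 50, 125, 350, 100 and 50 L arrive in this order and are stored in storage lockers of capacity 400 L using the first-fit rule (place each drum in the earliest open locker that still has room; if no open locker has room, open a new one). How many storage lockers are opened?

  100 → locker 1 (new)  [load 100/400]
  75 → locker 1  [load 175/400]
  250 → locker 2 (new)  [load 250/400]
  375 → locker 3 (new)  [load 375/400]
  300 → locker 4 (new)  [load 300/400]
  175 → locker 1  [load 350/400]
  50 → locker 1  [load 400/400]
  125 → locker 2  [load 375/400]
  350 → locker 5 (new)  [load 350/400]
  100 → locker 4  [load 400/400]
  50 → locker 5  [load 400/400]
5 storage lockers opened.

5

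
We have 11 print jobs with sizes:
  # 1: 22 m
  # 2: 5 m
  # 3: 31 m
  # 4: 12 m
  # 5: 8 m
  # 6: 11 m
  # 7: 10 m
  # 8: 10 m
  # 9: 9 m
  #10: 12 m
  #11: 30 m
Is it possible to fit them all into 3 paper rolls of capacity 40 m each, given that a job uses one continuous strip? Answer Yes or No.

No

Total = 160 m; ⌈160/40⌉ = 4.
At least 4 paper rolls are required, but only 3 are allowed.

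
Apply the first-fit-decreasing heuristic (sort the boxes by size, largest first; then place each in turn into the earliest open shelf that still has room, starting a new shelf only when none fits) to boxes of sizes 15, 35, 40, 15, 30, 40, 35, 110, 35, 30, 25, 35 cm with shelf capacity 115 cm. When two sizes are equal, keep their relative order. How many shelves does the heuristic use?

4

Sorted descending: 110, 40, 40, 35, 35, 35, 35, 30, 30, 25, 15, 15.
  110 → shelf 1 (new)  [load 110/115]
  40 → shelf 2 (new)  [load 40/115]
  40 → shelf 2  [load 80/115]
  35 → shelf 2  [load 115/115]
  35 → shelf 3 (new)  [load 35/115]
  35 → shelf 3  [load 70/115]
  35 → shelf 3  [load 105/115]
  30 → shelf 4 (new)  [load 30/115]
  30 → shelf 4  [load 60/115]
  25 → shelf 4  [load 85/115]
  15 → shelf 4  [load 100/115]
  15 → shelf 4  [load 115/115]
4 shelves opened.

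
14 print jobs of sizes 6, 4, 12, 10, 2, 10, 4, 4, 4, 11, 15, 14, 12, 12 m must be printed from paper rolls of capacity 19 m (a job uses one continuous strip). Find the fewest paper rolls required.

Total = 15 + 14 + 12 + 12 + 12 + 11 + 10 + 10 + 6 + 4 + 4 + 4 + 4 + 2 = 120 m.
Lower bound: ⌈120/19⌉ = 7 paper rolls.
Also, 8 print jobs each exceed 19/2 m, and no two of those can share a roll, so at least 8 paper rolls are needed.
A packing using 8 paper rolls:
  roll 1: 15 + 4 = 19
  roll 2: 14 + 4 = 18
  roll 3: 12 + 6 = 18
  roll 4: 12 + 4 + 2 = 18
  roll 5: 12 + 4 = 16
  roll 6: 11 = 11
  roll 7: 10 = 10
  roll 8: 10 = 10
This matches the lower bound, so 8 is optimal.

8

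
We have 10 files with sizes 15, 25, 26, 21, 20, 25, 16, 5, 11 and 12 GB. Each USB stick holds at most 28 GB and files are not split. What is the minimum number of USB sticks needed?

Total = 26 + 25 + 25 + 21 + 20 + 16 + 15 + 12 + 11 + 5 = 176 GB.
Lower bound: ⌈176/28⌉ = 7 USB sticks.
A packing using 7 USB sticks:
  USB stick 1: 26 = 26
  USB stick 2: 25 = 25
  USB stick 3: 25 = 25
  USB stick 4: 21 + 5 = 26
  USB stick 5: 20 = 20
  USB stick 6: 16 + 12 = 28
  USB stick 7: 15 + 11 = 26
This matches the lower bound, so 7 is optimal.

7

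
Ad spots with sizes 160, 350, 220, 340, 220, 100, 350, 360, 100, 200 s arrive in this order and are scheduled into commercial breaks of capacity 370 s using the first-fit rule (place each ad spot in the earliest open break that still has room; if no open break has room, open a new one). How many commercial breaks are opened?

8

  160 → break 1 (new)  [load 160/370]
  350 → break 2 (new)  [load 350/370]
  220 → break 3 (new)  [load 220/370]
  340 → break 4 (new)  [load 340/370]
  220 → break 5 (new)  [load 220/370]
  100 → break 1  [load 260/370]
  350 → break 6 (new)  [load 350/370]
  360 → break 7 (new)  [load 360/370]
  100 → break 1  [load 360/370]
  200 → break 8 (new)  [load 200/370]
8 commercial breaks opened.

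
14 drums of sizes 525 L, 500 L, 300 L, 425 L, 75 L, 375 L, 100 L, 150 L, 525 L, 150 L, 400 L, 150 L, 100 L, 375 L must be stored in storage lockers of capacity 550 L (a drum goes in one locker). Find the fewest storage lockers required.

Total = 525 + 525 + 500 + 425 + 400 + 375 + 375 + 300 + 150 + 150 + 150 + 100 + 100 + 75 = 4150 L.
Lower bound: ⌈4150/550⌉ = 8 storage lockers.
A packing using 8 storage lockers:
  locker 1: 525 = 525
  locker 2: 525 = 525
  locker 3: 500 = 500
  locker 4: 425 + 100 = 525
  locker 5: 400 + 150 = 550
  locker 6: 375 + 150 = 525
  locker 7: 375 + 150 = 525
  locker 8: 300 + 100 + 75 = 475
This matches the lower bound, so 8 is optimal.

8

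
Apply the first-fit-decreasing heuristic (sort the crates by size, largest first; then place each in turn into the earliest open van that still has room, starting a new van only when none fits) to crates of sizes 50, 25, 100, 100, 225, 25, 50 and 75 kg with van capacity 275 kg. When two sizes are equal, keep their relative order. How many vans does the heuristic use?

3

Sorted descending: 225, 100, 100, 75, 50, 50, 25, 25.
  225 → van 1 (new)  [load 225/275]
  100 → van 2 (new)  [load 100/275]
  100 → van 2  [load 200/275]
  75 → van 2  [load 275/275]
  50 → van 1  [load 275/275]
  50 → van 3 (new)  [load 50/275]
  25 → van 3  [load 75/275]
  25 → van 3  [load 100/275]
3 vans opened.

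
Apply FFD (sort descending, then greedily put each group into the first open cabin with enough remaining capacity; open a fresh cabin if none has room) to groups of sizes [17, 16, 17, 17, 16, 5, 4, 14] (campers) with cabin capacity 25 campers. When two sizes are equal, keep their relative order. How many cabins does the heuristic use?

6

Sorted descending: 17, 17, 17, 16, 16, 14, 5, 4.
  17 → cabin 1 (new)  [load 17/25]
  17 → cabin 2 (new)  [load 17/25]
  17 → cabin 3 (new)  [load 17/25]
  16 → cabin 4 (new)  [load 16/25]
  16 → cabin 5 (new)  [load 16/25]
  14 → cabin 6 (new)  [load 14/25]
  5 → cabin 1  [load 22/25]
  4 → cabin 2  [load 21/25]
6 cabins opened.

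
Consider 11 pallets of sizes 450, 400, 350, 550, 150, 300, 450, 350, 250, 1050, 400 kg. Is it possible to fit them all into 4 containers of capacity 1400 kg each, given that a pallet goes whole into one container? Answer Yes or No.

A valid assignment using 4 containers:
  container 1: 1050 + 350 = 1400
  container 2: 550 + 450 + 400 = 1400
  container 3: 450 + 400 + 350 + 150 = 1350
  container 4: 300 + 250 = 550
Every load is within 1400 kg, so 4 containers suffice.

Yes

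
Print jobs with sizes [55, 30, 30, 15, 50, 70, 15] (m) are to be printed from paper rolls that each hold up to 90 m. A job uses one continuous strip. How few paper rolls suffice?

4

Total = 70 + 55 + 50 + 30 + 30 + 15 + 15 = 265 m.
Lower bound: ⌈265/90⌉ = 3 paper rolls.
A packing using 4 paper rolls:
  roll 1: 70 + 15 = 85
  roll 2: 55 + 30 = 85
  roll 3: 50 + 30 = 80
  roll 4: 15 = 15
No arrangement into 3 paper rolls stays within capacity, so 4 is optimal.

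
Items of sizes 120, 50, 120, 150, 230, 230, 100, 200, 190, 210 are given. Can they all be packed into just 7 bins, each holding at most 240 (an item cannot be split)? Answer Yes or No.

Total = 1600; ⌈1600/240⌉ = 7.
The bound of 7 does not rule out 7, but exhaustive search shows no assignment into 7 bins of capacity 240 exists — the minimum is 8.

No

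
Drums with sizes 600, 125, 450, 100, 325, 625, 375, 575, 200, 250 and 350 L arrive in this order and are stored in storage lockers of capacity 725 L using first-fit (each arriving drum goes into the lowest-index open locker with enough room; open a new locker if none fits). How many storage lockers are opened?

7

  600 → locker 1 (new)  [load 600/725]
  125 → locker 1  [load 725/725]
  450 → locker 2 (new)  [load 450/725]
  100 → locker 2  [load 550/725]
  325 → locker 3 (new)  [load 325/725]
  625 → locker 4 (new)  [load 625/725]
  375 → locker 3  [load 700/725]
  575 → locker 5 (new)  [load 575/725]
  200 → locker 6 (new)  [load 200/725]
  250 → locker 6  [load 450/725]
  350 → locker 7 (new)  [load 350/725]
7 storage lockers opened.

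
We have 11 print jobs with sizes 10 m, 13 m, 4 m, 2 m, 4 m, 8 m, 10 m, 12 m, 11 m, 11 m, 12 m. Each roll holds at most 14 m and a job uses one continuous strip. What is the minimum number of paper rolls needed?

Total = 13 + 12 + 12 + 11 + 11 + 10 + 10 + 8 + 4 + 4 + 2 = 97 m.
Lower bound: ⌈97/14⌉ = 7 paper rolls.
Also, 8 print jobs each exceed 7 m, and no two of those can share a roll, so at least 8 paper rolls are needed.
A packing using 8 paper rolls:
  roll 1: 13 = 13
  roll 2: 12 + 2 = 14
  roll 3: 12 = 12
  roll 4: 11 = 11
  roll 5: 11 = 11
  roll 6: 10 + 4 = 14
  roll 7: 10 + 4 = 14
  roll 8: 8 = 8
This matches the lower bound, so 8 is optimal.

8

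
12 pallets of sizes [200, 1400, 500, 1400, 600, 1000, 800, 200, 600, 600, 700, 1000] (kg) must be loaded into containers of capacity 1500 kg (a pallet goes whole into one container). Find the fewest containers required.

7

Total = 1400 + 1400 + 1000 + 1000 + 800 + 700 + 600 + 600 + 600 + 500 + 200 + 200 = 9000 kg.
Lower bound: ⌈9000/1500⌉ = 6 containers.
A packing using 7 containers:
  container 1: 1400 = 1400
  container 2: 1400 = 1400
  container 3: 1000 + 500 = 1500
  container 4: 1000 + 200 + 200 = 1400
  container 5: 800 + 700 = 1500
  container 6: 600 + 600 = 1200
  container 7: 600 = 600
No arrangement into 6 containers stays within capacity, so 7 is optimal.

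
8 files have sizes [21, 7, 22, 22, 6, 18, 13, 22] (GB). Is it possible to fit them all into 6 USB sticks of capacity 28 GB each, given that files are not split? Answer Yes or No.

Yes

A valid assignment using 6 USB sticks:
  USB stick 1: 22 + 6 = 28
  USB stick 2: 22 = 22
  USB stick 3: 22 = 22
  USB stick 4: 21 + 7 = 28
  USB stick 5: 18 = 18
  USB stick 6: 13 = 13
Every load is within 28 GB, so 6 USB sticks suffice.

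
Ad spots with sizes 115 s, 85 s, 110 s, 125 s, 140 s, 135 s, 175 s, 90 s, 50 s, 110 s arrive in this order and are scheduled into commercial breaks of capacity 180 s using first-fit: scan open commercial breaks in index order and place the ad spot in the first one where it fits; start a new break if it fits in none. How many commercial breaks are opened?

8

  115 → break 1 (new)  [load 115/180]
  85 → break 2 (new)  [load 85/180]
  110 → break 3 (new)  [load 110/180]
  125 → break 4 (new)  [load 125/180]
  140 → break 5 (new)  [load 140/180]
  135 → break 6 (new)  [load 135/180]
  175 → break 7 (new)  [load 175/180]
  90 → break 2  [load 175/180]
  50 → break 1  [load 165/180]
  110 → break 8 (new)  [load 110/180]
8 commercial breaks opened.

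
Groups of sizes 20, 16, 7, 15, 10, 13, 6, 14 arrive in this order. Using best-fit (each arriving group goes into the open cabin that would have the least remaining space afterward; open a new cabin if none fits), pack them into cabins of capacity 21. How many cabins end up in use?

6

  20 → cabin 1 (new)  [load 20/21]
  16 → cabin 2 (new)  [load 16/21]
  7 → cabin 3 (new)  [load 7/21]
  15 → cabin 4 (new)  [load 15/21]
  10 → cabin 3  [load 17/21]
  13 → cabin 5 (new)  [load 13/21]
  6 → cabin 4  [load 21/21]
  14 → cabin 6 (new)  [load 14/21]
6 cabins opened.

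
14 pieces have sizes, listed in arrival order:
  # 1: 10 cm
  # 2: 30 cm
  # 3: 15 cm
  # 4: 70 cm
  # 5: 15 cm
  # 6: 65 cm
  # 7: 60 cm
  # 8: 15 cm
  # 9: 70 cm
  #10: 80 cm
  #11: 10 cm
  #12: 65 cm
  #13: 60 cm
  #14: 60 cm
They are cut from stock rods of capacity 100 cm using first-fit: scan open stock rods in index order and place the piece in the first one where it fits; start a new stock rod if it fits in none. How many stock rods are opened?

  10 → stock rod 1 (new)  [load 10/100]
  30 → stock rod 1  [load 40/100]
  15 → stock rod 1  [load 55/100]
  70 → stock rod 2 (new)  [load 70/100]
  15 → stock rod 1  [load 70/100]
  65 → stock rod 3 (new)  [load 65/100]
  60 → stock rod 4 (new)  [load 60/100]
  15 → stock rod 1  [load 85/100]
  70 → stock rod 5 (new)  [load 70/100]
  80 → stock rod 6 (new)  [load 80/100]
  10 → stock rod 1  [load 95/100]
  65 → stock rod 7 (new)  [load 65/100]
  60 → stock rod 8 (new)  [load 60/100]
  60 → stock rod 9 (new)  [load 60/100]
9 stock rods opened.

9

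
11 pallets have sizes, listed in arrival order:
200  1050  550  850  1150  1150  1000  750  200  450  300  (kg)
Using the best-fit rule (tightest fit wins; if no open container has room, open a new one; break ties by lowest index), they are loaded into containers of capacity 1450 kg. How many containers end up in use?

  200 → container 1 (new)  [load 200/1450]
  1050 → container 1  [load 1250/1450]
  550 → container 2 (new)  [load 550/1450]
  850 → container 2  [load 1400/1450]
  1150 → container 3 (new)  [load 1150/1450]
  1150 → container 4 (new)  [load 1150/1450]
  1000 → container 5 (new)  [load 1000/1450]
  750 → container 6 (new)  [load 750/1450]
  200 → container 1  [load 1450/1450]
  450 → container 5  [load 1450/1450]
  300 → container 3  [load 1450/1450]
6 containers opened.

6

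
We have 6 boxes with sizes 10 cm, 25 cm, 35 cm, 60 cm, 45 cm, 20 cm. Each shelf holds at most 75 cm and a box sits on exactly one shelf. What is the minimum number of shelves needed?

Total = 60 + 45 + 35 + 25 + 20 + 10 = 195 cm.
Lower bound: ⌈195/75⌉ = 3 shelves.
A packing using 3 shelves:
  shelf 1: 60 + 10 = 70
  shelf 2: 45 + 25 = 70
  shelf 3: 35 + 20 = 55
This matches the lower bound, so 3 is optimal.

3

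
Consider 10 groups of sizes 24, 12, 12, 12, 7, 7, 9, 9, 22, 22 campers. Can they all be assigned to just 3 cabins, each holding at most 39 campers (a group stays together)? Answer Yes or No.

Total = 136 campers; ⌈136/39⌉ = 4.
At least 4 cabins are required, but only 3 are allowed.

No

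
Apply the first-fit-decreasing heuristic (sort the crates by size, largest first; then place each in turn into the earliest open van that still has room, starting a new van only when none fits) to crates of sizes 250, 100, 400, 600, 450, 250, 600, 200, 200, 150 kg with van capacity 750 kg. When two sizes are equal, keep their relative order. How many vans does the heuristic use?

Sorted descending: 600, 600, 450, 400, 250, 250, 200, 200, 150, 100.
  600 → van 1 (new)  [load 600/750]
  600 → van 2 (new)  [load 600/750]
  450 → van 3 (new)  [load 450/750]
  400 → van 4 (new)  [load 400/750]
  250 → van 3  [load 700/750]
  250 → van 4  [load 650/750]
  200 → van 5 (new)  [load 200/750]
  200 → van 5  [load 400/750]
  150 → van 1  [load 750/750]
  100 → van 2  [load 700/750]
5 vans opened.

5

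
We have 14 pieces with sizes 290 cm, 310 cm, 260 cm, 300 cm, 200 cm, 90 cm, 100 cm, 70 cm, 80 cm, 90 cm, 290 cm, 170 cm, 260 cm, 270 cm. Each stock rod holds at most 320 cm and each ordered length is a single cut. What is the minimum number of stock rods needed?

10

Total = 310 + 300 + 290 + 290 + 270 + 260 + 260 + 200 + 170 + 100 + 90 + 90 + 80 + 70 = 2780 cm.
Lower bound: ⌈2780/320⌉ = 9 stock rods.
A packing using 10 stock rods:
  stock rod 1: 310 = 310
  stock rod 2: 300 = 300
  stock rod 3: 290 = 290
  stock rod 4: 290 = 290
  stock rod 5: 270 = 270
  stock rod 6: 260 = 260
  stock rod 7: 260 = 260
  stock rod 8: 200 + 100 = 300
  stock rod 9: 170 + 90 = 260
  stock rod 10: 90 + 80 + 70 = 240
No arrangement into 9 stock rods stays within capacity, so 10 is optimal.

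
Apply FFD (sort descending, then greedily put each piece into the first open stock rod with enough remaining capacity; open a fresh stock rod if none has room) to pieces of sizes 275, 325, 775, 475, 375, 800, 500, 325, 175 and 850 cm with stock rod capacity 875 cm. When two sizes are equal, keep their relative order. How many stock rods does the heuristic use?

6

Sorted descending: 850, 800, 775, 500, 475, 375, 325, 325, 275, 175.
  850 → stock rod 1 (new)  [load 850/875]
  800 → stock rod 2 (new)  [load 800/875]
  775 → stock rod 3 (new)  [load 775/875]
  500 → stock rod 4 (new)  [load 500/875]
  475 → stock rod 5 (new)  [load 475/875]
  375 → stock rod 4  [load 875/875]
  325 → stock rod 5  [load 800/875]
  325 → stock rod 6 (new)  [load 325/875]
  275 → stock rod 6  [load 600/875]
  175 → stock rod 6  [load 775/875]
6 stock rods opened.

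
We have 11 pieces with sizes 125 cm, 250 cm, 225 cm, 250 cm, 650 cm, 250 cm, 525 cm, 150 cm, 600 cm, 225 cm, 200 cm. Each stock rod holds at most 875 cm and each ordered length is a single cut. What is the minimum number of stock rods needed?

Total = 650 + 600 + 525 + 250 + 250 + 250 + 225 + 225 + 200 + 150 + 125 = 3450 cm.
Lower bound: ⌈3450/875⌉ = 4 stock rods.
A packing using 4 stock rods:
  stock rod 1: 650 + 225 = 875
  stock rod 2: 600 + 250 = 850
  stock rod 3: 525 + 225 + 125 = 875
  stock rod 4: 250 + 250 + 200 + 150 = 850
This matches the lower bound, so 4 is optimal.

4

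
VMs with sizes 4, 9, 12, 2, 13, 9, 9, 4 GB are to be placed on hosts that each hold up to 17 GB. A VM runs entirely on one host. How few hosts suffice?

Total = 13 + 12 + 9 + 9 + 9 + 4 + 4 + 2 = 62 GB.
Lower bound: ⌈62/17⌉ = 4 hosts.
Also, 5 VMs each exceed 17/2 GB, and no two of those can share a host, so at least 5 hosts are needed.
A packing using 5 hosts:
  host 1: 13 + 4 = 17
  host 2: 12 + 4 = 16
  host 3: 9 + 2 = 11
  host 4: 9 = 9
  host 5: 9 = 9
This matches the lower bound, so 5 is optimal.

5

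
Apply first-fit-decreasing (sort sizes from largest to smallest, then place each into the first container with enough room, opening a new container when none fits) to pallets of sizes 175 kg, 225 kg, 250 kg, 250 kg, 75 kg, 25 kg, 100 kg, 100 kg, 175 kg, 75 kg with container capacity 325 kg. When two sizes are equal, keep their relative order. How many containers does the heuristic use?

Sorted descending: 250, 250, 225, 175, 175, 100, 100, 75, 75, 25.
  250 → container 1 (new)  [load 250/325]
  250 → container 2 (new)  [load 250/325]
  225 → container 3 (new)  [load 225/325]
  175 → container 4 (new)  [load 175/325]
  175 → container 5 (new)  [load 175/325]
  100 → container 3  [load 325/325]
  100 → container 4  [load 275/325]
  75 → container 1  [load 325/325]
  75 → container 2  [load 325/325]
  25 → container 4  [load 300/325]
5 containers opened.

5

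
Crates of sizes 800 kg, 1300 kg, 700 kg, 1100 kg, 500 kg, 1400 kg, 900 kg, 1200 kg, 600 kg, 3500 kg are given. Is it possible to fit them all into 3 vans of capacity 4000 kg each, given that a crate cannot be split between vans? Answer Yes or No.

A valid assignment using 3 vans:
  van 1: 3500 + 500 = 4000
  van 2: 1400 + 1300 + 700 + 600 = 4000
  van 3: 1200 + 1100 + 900 + 800 = 4000
Every load is within 4000 kg, so 3 vans suffice.

Yes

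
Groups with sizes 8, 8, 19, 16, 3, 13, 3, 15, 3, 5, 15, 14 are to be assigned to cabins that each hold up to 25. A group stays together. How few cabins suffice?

6

Total = 19 + 16 + 15 + 15 + 14 + 13 + 8 + 8 + 5 + 3 + 3 + 3 = 122.
Lower bound: ⌈122/25⌉ = 5 cabins.
Also, 6 groups each exceed 25/2, and no two of those can share a cabin, so at least 6 cabins are needed.
A packing using 6 cabins:
  cabin 1: 19 + 5 = 24
  cabin 2: 16 + 8 = 24
  cabin 3: 15 + 8 = 23
  cabin 4: 15 + 3 + 3 + 3 = 24
  cabin 5: 14 = 14
  cabin 6: 13 = 13
This matches the lower bound, so 6 is optimal.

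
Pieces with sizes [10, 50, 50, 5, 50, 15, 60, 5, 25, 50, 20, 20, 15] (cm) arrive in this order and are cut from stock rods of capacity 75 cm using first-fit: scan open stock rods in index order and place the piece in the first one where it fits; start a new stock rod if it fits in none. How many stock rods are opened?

6

  10 → stock rod 1 (new)  [load 10/75]
  50 → stock rod 1  [load 60/75]
  50 → stock rod 2 (new)  [load 50/75]
  5 → stock rod 1  [load 65/75]
  50 → stock rod 3 (new)  [load 50/75]
  15 → stock rod 2  [load 65/75]
  60 → stock rod 4 (new)  [load 60/75]
  5 → stock rod 1  [load 70/75]
  25 → stock rod 3  [load 75/75]
  50 → stock rod 5 (new)  [load 50/75]
  20 → stock rod 5  [load 70/75]
  20 → stock rod 6 (new)  [load 20/75]
  15 → stock rod 4  [load 75/75]
6 stock rods opened.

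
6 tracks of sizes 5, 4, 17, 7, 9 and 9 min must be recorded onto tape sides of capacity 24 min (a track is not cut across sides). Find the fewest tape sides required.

Total = 17 + 9 + 9 + 7 + 5 + 4 = 51 min.
Lower bound: ⌈51/24⌉ = 3 tape sides.
A packing using 3 tape sides:
  side 1: 17 + 7 = 24
  side 2: 9 + 9 + 5 = 23
  side 3: 4 = 4
This matches the lower bound, so 3 is optimal.

3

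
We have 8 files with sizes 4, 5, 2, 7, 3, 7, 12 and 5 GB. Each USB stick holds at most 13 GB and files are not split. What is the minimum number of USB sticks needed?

Total = 12 + 7 + 7 + 5 + 5 + 4 + 3 + 2 = 45 GB.
Lower bound: ⌈45/13⌉ = 4 USB sticks.
A packing using 4 USB sticks:
  USB stick 1: 12 = 12
  USB stick 2: 7 + 5 = 12
  USB stick 3: 7 + 5 = 12
  USB stick 4: 4 + 3 + 2 = 9
This matches the lower bound, so 4 is optimal.

4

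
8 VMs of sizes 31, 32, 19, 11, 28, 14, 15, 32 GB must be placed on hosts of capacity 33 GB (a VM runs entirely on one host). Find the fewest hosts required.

Total = 32 + 32 + 31 + 28 + 19 + 15 + 14 + 11 = 182 GB.
Lower bound: ⌈182/33⌉ = 6 hosts.
A packing using 6 hosts:
  host 1: 32 = 32
  host 2: 32 = 32
  host 3: 31 = 31
  host 4: 28 = 28
  host 5: 19 + 14 = 33
  host 6: 15 + 11 = 26
This matches the lower bound, so 6 is optimal.

6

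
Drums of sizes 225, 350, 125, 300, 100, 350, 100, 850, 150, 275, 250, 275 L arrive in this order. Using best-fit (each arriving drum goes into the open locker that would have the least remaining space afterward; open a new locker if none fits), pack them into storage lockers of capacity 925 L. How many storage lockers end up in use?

  225 → locker 1 (new)  [load 225/925]
  350 → locker 1  [load 575/925]
  125 → locker 1  [load 700/925]
  300 → locker 2 (new)  [load 300/925]
  100 → locker 1  [load 800/925]
  350 → locker 2  [load 650/925]
  100 → locker 1  [load 900/925]
  850 → locker 3 (new)  [load 850/925]
  150 → locker 2  [load 800/925]
  275 → locker 4 (new)  [load 275/925]
  250 → locker 4  [load 525/925]
  275 → locker 4  [load 800/925]
4 storage lockers opened.

4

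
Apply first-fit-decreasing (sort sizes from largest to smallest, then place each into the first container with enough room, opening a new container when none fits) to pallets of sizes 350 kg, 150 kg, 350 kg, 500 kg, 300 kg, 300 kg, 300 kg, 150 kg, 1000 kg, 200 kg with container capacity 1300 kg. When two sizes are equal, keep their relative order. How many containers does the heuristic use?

Sorted descending: 1000, 500, 350, 350, 300, 300, 300, 200, 150, 150.
  1000 → container 1 (new)  [load 1000/1300]
  500 → container 2 (new)  [load 500/1300]
  350 → container 2  [load 850/1300]
  350 → container 2  [load 1200/1300]
  300 → container 1  [load 1300/1300]
  300 → container 3 (new)  [load 300/1300]
  300 → container 3  [load 600/1300]
  200 → container 3  [load 800/1300]
  150 → container 3  [load 950/1300]
  150 → container 3  [load 1100/1300]
3 containers opened.

3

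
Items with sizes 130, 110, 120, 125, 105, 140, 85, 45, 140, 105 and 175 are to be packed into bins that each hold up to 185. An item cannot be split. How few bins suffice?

Total = 175 + 140 + 140 + 130 + 125 + 120 + 110 + 105 + 105 + 85 + 45 = 1280.
Lower bound: ⌈1280/185⌉ = 7 bins.
Also, 9 items each exceed 185/2, and no two of those can share a bin, so at least 9 bins are needed.
A packing using 10 bins:
  bin 1: 175 = 175
  bin 2: 140 + 45 = 185
  bin 3: 140 = 140
  bin 4: 130 = 130
  bin 5: 125 = 125
  bin 6: 120 = 120
  bin 7: 110 = 110
  bin 8: 105 = 105
  bin 9: 105 = 105
  bin 10: 85 = 85
No arrangement into 9 bins stays within capacity, so 10 is optimal.

10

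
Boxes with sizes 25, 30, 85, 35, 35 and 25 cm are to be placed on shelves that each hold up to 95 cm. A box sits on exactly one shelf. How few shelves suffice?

Total = 85 + 35 + 35 + 30 + 25 + 25 = 235 cm.
Lower bound: ⌈235/95⌉ = 3 shelves.
A packing using 3 shelves:
  shelf 1: 85 = 85
  shelf 2: 35 + 35 + 25 = 95
  shelf 3: 30 + 25 = 55
This matches the lower bound, so 3 is optimal.

3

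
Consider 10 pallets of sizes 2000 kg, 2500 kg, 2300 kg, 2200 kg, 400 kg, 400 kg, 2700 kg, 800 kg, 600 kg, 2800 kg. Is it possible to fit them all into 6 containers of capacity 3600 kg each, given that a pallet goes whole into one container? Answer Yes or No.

A valid assignment using 6 containers:
  container 1: 2800 + 800 = 3600
  container 2: 2700 + 600 = 3300
  container 3: 2500 + 400 + 400 = 3300
  container 4: 2300 = 2300
  container 5: 2200 = 2200
  container 6: 2000 = 2000
Every load is within 3600 kg, so 6 containers suffice.

Yes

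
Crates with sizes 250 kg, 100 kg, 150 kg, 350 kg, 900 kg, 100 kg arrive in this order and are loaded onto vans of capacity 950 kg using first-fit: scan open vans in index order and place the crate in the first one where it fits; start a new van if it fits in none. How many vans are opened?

2

  250 → van 1 (new)  [load 250/950]
  100 → van 1  [load 350/950]
  150 → van 1  [load 500/950]
  350 → van 1  [load 850/950]
  900 → van 2 (new)  [load 900/950]
  100 → van 1  [load 950/950]
2 vans opened.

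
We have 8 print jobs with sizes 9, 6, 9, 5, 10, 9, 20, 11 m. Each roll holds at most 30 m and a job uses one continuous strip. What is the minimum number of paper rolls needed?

3

Total = 20 + 11 + 10 + 9 + 9 + 9 + 6 + 5 = 79 m.
Lower bound: ⌈79/30⌉ = 3 paper rolls.
A packing using 3 paper rolls:
  roll 1: 20 + 10 = 30
  roll 2: 11 + 9 + 9 = 29
  roll 3: 9 + 6 + 5 = 20
This matches the lower bound, so 3 is optimal.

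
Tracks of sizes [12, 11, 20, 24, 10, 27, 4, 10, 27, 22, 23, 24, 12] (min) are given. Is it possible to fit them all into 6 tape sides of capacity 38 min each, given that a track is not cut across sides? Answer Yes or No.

Total = 226 min; ⌈226/38⌉ = 6.
7 tracks each exceed half the capacity and cannot share a side, forcing at least 7 tape sides.
At least 7 tape sides are required, but only 6 are allowed.

No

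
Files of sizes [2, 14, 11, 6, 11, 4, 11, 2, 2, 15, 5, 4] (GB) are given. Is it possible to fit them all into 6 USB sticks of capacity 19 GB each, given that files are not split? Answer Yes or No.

Yes

A valid assignment using 5 USB sticks:
  USB stick 1: 15 + 4 = 19
  USB stick 2: 14 + 5 = 19
  USB stick 3: 11 + 6 + 2 = 19
  USB stick 4: 11 + 4 + 2 + 2 = 19
  USB stick 5: 11 = 11
That uses only 5 ≤ 6, so 6 USB sticks are enough.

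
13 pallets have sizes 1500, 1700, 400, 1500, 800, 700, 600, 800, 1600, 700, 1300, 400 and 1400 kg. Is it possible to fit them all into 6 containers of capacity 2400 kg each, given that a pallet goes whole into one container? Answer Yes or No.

Yes

A valid assignment using 6 containers:
  container 1: 1700 + 700 = 2400
  container 2: 1600 + 800 = 2400
  container 3: 1500 + 800 = 2300
  container 4: 1500 + 700 = 2200
  container 5: 1400 + 600 + 400 = 2400
  container 6: 1300 + 400 = 1700
Every load is within 2400 kg, so 6 containers suffice.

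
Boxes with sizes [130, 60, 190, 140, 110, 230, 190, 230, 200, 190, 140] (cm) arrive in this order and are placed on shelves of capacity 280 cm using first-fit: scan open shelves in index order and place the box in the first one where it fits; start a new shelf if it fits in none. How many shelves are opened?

  130 → shelf 1 (new)  [load 130/280]
  60 → shelf 1  [load 190/280]
  190 → shelf 2 (new)  [load 190/280]
  140 → shelf 3 (new)  [load 140/280]
  110 → shelf 3  [load 250/280]
  230 → shelf 4 (new)  [load 230/280]
  190 → shelf 5 (new)  [load 190/280]
  230 → shelf 6 (new)  [load 230/280]
  200 → shelf 7 (new)  [load 200/280]
  190 → shelf 8 (new)  [load 190/280]
  140 → shelf 9 (new)  [load 140/280]
9 shelves opened.

9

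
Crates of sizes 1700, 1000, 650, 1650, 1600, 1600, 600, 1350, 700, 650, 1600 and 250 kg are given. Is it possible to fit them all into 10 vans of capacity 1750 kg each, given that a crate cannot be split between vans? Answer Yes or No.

Yes

A valid assignment using 9 vans:
  van 1: 1700 = 1700
  van 2: 1650 = 1650
  van 3: 1600 = 1600
  van 4: 1600 = 1600
  van 5: 1600 = 1600
  van 6: 1350 + 250 = 1600
  van 7: 1000 + 700 = 1700
  van 8: 650 + 650 = 1300
  van 9: 600 = 600
That uses only 9 ≤ 10, so 10 vans are enough.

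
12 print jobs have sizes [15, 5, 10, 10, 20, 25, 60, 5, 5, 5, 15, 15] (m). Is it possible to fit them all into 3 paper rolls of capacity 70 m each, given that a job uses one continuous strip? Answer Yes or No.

A valid assignment using 3 paper rolls:
  roll 1: 60 + 10 = 70
  roll 2: 25 + 20 + 15 + 10 = 70
  roll 3: 15 + 15 + 5 + 5 + 5 + 5 = 50
Every load is within 70 m, so 3 paper rolls suffice.

Yes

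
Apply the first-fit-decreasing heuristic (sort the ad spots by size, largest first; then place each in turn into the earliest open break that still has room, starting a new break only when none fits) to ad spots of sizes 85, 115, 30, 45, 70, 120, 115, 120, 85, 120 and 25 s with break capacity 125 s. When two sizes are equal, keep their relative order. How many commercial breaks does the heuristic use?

8

Sorted descending: 120, 120, 120, 115, 115, 85, 85, 70, 45, 30, 25.
  120 → break 1 (new)  [load 120/125]
  120 → break 2 (new)  [load 120/125]
  120 → break 3 (new)  [load 120/125]
  115 → break 4 (new)  [load 115/125]
  115 → break 5 (new)  [load 115/125]
  85 → break 6 (new)  [load 85/125]
  85 → break 7 (new)  [load 85/125]
  70 → break 8 (new)  [load 70/125]
  45 → break 8  [load 115/125]
  30 → break 6  [load 115/125]
  25 → break 7  [load 110/125]
8 commercial breaks opened.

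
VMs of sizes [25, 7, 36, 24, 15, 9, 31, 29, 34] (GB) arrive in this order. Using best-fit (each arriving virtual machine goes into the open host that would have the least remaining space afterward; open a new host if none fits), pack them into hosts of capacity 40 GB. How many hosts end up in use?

  25 → host 1 (new)  [load 25/40]
  7 → host 1  [load 32/40]
  36 → host 2 (new)  [load 36/40]
  24 → host 3 (new)  [load 24/40]
  15 → host 3  [load 39/40]
  9 → host 4 (new)  [load 9/40]
  31 → host 4  [load 40/40]
  29 → host 5 (new)  [load 29/40]
  34 → host 6 (new)  [load 34/40]
6 hosts opened.

6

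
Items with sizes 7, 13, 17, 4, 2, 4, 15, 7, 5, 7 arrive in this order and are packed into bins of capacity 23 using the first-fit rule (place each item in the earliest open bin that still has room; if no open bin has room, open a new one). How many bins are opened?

4

  7 → bin 1 (new)  [load 7/23]
  13 → bin 1  [load 20/23]
  17 → bin 2 (new)  [load 17/23]
  4 → bin 2  [load 21/23]
  2 → bin 1  [load 22/23]
  4 → bin 3 (new)  [load 4/23]
  15 → bin 3  [load 19/23]
  7 → bin 4 (new)  [load 7/23]
  5 → bin 4  [load 12/23]
  7 → bin 4  [load 19/23]
4 bins opened.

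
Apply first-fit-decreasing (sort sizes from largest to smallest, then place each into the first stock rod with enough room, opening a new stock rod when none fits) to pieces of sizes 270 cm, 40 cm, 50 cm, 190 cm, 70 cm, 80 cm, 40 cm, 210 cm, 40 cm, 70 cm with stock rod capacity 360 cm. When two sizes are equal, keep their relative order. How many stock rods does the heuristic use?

Sorted descending: 270, 210, 190, 80, 70, 70, 50, 40, 40, 40.
  270 → stock rod 1 (new)  [load 270/360]
  210 → stock rod 2 (new)  [load 210/360]
  190 → stock rod 3 (new)  [load 190/360]
  80 → stock rod 1  [load 350/360]
  70 → stock rod 2  [load 280/360]
  70 → stock rod 2  [load 350/360]
  50 → stock rod 3  [load 240/360]
  40 → stock rod 3  [load 280/360]
  40 → stock rod 3  [load 320/360]
  40 → stock rod 3  [load 360/360]
3 stock rods opened.

3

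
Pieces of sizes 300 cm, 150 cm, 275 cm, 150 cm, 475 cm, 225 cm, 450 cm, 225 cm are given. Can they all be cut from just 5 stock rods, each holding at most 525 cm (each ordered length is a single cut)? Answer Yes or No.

A valid assignment using 5 stock rods:
  stock rod 1: 475 = 475
  stock rod 2: 450 = 450
  stock rod 3: 300 + 225 = 525
  stock rod 4: 275 + 225 = 500
  stock rod 5: 150 + 150 = 300
Every load is within 525 cm, so 5 stock rods suffice.

Yes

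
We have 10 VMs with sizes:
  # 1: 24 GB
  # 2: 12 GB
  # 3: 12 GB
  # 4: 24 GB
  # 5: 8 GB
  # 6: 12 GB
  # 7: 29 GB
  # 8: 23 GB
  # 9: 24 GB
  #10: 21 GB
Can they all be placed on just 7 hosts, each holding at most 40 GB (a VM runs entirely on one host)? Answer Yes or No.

A valid assignment using 6 hosts:
  host 1: 29 + 8 = 37
  host 2: 24 + 12 = 36
  host 3: 24 + 12 = 36
  host 4: 24 + 12 = 36
  host 5: 23 = 23
  host 6: 21 = 21
That uses only 6 ≤ 7, so 7 hosts are enough.

Yes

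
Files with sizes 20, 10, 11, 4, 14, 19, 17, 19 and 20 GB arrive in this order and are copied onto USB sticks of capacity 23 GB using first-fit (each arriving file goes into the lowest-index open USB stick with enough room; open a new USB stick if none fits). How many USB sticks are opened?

7

  20 → USB stick 1 (new)  [load 20/23]
  10 → USB stick 2 (new)  [load 10/23]
  11 → USB stick 2  [load 21/23]
  4 → USB stick 3 (new)  [load 4/23]
  14 → USB stick 3  [load 18/23]
  19 → USB stick 4 (new)  [load 19/23]
  17 → USB stick 5 (new)  [load 17/23]
  19 → USB stick 6 (new)  [load 19/23]
  20 → USB stick 7 (new)  [load 20/23]
7 USB sticks opened.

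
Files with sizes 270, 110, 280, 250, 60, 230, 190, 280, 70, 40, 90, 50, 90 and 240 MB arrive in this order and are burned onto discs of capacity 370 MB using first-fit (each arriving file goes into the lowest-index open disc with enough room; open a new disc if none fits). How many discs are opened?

7

  270 → disc 1 (new)  [load 270/370]
  110 → disc 2 (new)  [load 110/370]
  280 → disc 3 (new)  [load 280/370]
  250 → disc 2  [load 360/370]
  60 → disc 1  [load 330/370]
  230 → disc 4 (new)  [load 230/370]
  190 → disc 5 (new)  [load 190/370]
  280 → disc 6 (new)  [load 280/370]
  70 → disc 3  [load 350/370]
  40 → disc 1  [load 370/370]
  90 → disc 4  [load 320/370]
  50 → disc 4  [load 370/370]
  90 → disc 5  [load 280/370]
  240 → disc 7 (new)  [load 240/370]
7 discs opened.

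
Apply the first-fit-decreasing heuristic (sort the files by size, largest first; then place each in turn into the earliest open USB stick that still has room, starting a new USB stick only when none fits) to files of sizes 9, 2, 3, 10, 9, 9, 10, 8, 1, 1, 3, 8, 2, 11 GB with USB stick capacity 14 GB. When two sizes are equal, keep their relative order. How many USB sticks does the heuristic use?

8

Sorted descending: 11, 10, 10, 9, 9, 9, 8, 8, 3, 3, 2, 2, 1, 1.
  11 → USB stick 1 (new)  [load 11/14]
  10 → USB stick 2 (new)  [load 10/14]
  10 → USB stick 3 (new)  [load 10/14]
  9 → USB stick 4 (new)  [load 9/14]
  9 → USB stick 5 (new)  [load 9/14]
  9 → USB stick 6 (new)  [load 9/14]
  8 → USB stick 7 (new)  [load 8/14]
  8 → USB stick 8 (new)  [load 8/14]
  3 → USB stick 1  [load 14/14]
  3 → USB stick 2  [load 13/14]
  2 → USB stick 3  [load 12/14]
  2 → USB stick 3  [load 14/14]
  1 → USB stick 2  [load 14/14]
  1 → USB stick 4  [load 10/14]
8 USB sticks opened.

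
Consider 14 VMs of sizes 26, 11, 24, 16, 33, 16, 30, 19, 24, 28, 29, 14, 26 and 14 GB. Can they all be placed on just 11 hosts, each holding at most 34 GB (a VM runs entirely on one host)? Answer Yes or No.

Yes

A valid assignment using 11 hosts:
  host 1: 33 = 33
  host 2: 30 = 30
  host 3: 29 = 29
  host 4: 28 = 28
  host 5: 26 = 26
  host 6: 26 = 26
  host 7: 24 = 24
  host 8: 24 = 24
  host 9: 19 + 14 = 33
  host 10: 16 + 16 = 32
  host 11: 14 + 11 = 25
Every load is within 34 GB, so 11 hosts suffice.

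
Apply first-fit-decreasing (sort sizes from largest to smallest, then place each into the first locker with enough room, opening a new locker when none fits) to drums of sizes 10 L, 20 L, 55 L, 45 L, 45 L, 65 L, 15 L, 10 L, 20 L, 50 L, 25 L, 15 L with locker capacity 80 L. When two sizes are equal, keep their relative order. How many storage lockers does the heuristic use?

Sorted descending: 65, 55, 50, 45, 45, 25, 20, 20, 15, 15, 10, 10.
  65 → locker 1 (new)  [load 65/80]
  55 → locker 2 (new)  [load 55/80]
  50 → locker 3 (new)  [load 50/80]
  45 → locker 4 (new)  [load 45/80]
  45 → locker 5 (new)  [load 45/80]
  25 → locker 2  [load 80/80]
  20 → locker 3  [load 70/80]
  20 → locker 4  [load 65/80]
  15 → locker 1  [load 80/80]
  15 → locker 4  [load 80/80]
  10 → locker 3  [load 80/80]
  10 → locker 5  [load 55/80]
5 storage lockers opened.

5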